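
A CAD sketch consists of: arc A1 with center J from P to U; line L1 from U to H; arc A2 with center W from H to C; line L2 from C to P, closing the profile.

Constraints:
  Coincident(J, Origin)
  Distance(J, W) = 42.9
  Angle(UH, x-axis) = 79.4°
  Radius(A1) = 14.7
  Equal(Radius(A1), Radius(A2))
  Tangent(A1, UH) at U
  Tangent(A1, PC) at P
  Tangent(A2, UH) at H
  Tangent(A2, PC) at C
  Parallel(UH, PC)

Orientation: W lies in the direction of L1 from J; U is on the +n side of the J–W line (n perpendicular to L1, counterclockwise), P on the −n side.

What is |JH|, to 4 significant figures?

45.35

Tangency of A1 to both parallel lines with radius 14.7 puts U and P at J ± 14.7·n: U = (-14.45, 2.704), P = (14.45, -2.704). Equal radii place H and C the same way about W: H = W + 14.7·n = (-6.558, 44.87), C = W − 14.7·n = (22.34, 39.46). Then |JH| = |H − J| = 45.35.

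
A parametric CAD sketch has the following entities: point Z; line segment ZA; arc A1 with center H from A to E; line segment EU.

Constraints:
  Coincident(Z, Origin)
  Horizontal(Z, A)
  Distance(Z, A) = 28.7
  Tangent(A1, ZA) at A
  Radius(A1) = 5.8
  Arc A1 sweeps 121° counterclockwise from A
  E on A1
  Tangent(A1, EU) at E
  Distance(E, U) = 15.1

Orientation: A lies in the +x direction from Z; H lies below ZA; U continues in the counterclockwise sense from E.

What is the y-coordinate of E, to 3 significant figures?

-8.79

Z is at the origin; Z and A share the same y with |ZA| = 28.7 and A on the +x side, so A = (28.7, 0.00). A1 meets ZA tangentially, so HA is at right angles to ZA, so H = A + (0, -5.8) = (28.7, -5.80). On A1, A sits at bearing 90° from H; a 121° counterclockwise sweep puts E at bearing 211°, so E = H + 5.8·(cos 211°, sin 211°) = (23.7, -8.79). So E.y = -8.79.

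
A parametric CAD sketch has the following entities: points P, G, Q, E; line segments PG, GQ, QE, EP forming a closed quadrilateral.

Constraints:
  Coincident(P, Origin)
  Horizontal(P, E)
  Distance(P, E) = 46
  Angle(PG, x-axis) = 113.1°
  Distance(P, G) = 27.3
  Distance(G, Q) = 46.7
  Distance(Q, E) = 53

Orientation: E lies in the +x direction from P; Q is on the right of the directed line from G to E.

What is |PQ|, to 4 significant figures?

21.07

Checks: |GQ| = 46.70 ✓; |QE| = 53.00 ✓.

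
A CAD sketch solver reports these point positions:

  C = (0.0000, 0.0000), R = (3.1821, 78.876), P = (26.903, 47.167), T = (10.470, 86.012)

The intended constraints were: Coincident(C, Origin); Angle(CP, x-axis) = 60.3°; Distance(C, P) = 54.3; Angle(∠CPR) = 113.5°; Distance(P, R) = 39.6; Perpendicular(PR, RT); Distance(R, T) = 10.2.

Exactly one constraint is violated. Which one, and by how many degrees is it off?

Perpendicular(PR, RT) — off by 7.60°.

C = (0.00, 0.00) ✓; CP at 60.30° ✓; |CP| = 54.30 ✓; ∠CPR = 113.5° ✓; |PR| = 39.60 ✓; ∠(PR, RT) = 82.40° ✗; |RT| = 10.20 ✓.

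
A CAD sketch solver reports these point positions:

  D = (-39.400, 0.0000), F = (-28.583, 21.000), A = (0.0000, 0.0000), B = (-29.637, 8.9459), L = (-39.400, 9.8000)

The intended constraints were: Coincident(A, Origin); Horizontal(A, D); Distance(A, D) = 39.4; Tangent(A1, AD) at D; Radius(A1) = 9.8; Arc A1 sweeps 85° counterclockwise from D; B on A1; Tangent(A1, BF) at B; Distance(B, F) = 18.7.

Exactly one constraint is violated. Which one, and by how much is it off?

Distance(B, F) = 18.7 — off by 6.60.

A = (0.00, 0.00) ✓; A.y = 0.00, D.y = 0.00 ✓; |AD| = 39.40 ✓; ∠(LD, DA) = 90.00° ✓; |LD| = 9.800 ✓; bearing(L→B) − bearing(L→D) = 85.00° ✓; |LB| = 9.800 ✓; ∠(LB, BF) = 90.00° ✓; |BF| = 12.10 ✗.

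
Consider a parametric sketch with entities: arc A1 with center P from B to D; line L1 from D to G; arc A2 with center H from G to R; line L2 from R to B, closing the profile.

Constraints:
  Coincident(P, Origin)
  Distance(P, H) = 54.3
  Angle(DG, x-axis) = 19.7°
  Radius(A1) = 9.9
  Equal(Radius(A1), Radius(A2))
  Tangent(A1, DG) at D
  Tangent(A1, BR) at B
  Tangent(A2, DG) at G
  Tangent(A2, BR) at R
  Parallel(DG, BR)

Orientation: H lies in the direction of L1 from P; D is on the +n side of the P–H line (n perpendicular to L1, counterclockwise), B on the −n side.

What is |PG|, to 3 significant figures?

55.2

Tangency of A1 to both parallel lines with radius 9.9 puts D and B at P ± 9.9·n: D = (-3.34, 9.32), B = (3.34, -9.32). Equal radii place G and R the same way about H: G = H + 9.9·n = (47.8, 27.6), R = H − 9.9·n = (54.5, 8.98). Then |PG| = |G − P| = 55.2.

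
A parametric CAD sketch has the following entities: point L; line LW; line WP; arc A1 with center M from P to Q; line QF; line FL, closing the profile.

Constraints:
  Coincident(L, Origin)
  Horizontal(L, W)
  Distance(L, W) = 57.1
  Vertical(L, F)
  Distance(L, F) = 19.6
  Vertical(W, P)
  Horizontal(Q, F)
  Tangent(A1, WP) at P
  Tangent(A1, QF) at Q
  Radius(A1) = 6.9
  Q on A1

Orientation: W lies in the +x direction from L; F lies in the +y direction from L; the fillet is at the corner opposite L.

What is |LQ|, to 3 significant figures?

53.9

The virtual corner opposite L is at (57.1, 19.6). A1 meets WP tangentially, so MP is at right angles to WP and the tangent condition forces MQ to be normal to QF, with radius 6.9, so the center M sits 6.9 in from both sides at M = (50.2, 12.7). That places the tangent points at P = (57.1, 12.7) on WP and Q = (50.2, 19.6) on QF. Then |LQ| = |Q − L| = 53.9.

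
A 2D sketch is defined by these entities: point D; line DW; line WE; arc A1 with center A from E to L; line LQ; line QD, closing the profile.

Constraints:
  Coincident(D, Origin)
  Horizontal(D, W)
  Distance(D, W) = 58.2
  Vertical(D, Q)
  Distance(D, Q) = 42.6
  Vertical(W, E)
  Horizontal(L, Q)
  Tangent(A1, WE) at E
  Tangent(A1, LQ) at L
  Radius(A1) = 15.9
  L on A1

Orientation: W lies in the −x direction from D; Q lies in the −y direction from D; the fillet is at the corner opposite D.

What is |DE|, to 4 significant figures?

64.03

The virtual corner opposite D is at (-58.20, -42.60). Since A1 is tangent to WE there, AE ⟂ WE and since A1 is tangent to LQ there, AL ⟂ LQ, with radius 15.9, so the center A sits 15.9 in from both sides at A = (-42.30, -26.70). That places the tangent points at E = (-58.20, -26.70) on WE and L = (-42.30, -42.60) on LQ. Then |DE| = |E − D| = 64.03.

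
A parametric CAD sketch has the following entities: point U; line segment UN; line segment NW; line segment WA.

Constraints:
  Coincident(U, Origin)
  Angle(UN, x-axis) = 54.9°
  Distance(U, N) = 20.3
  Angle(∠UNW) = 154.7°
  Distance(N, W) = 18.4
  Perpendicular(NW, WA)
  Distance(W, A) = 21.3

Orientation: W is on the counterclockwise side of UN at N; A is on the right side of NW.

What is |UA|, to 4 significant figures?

47.43

U is at the origin; UN runs at 54.9° with length 20.3, so N = 20.3·(cos 54.9°, sin 54.9°) = (11.67, 16.61). ∠UNW = 154.7°, so NW runs at 54.9° + (180° − 154.7°) = 80.20° from the x-axis; with |NW| = 18.4, W = N + 18.4·(cos 80.20°, sin 80.20°) = (14.80, 34.74). NW is perpendicular to WA; with |WA| = 21.3 on the right of NW, A = W + 21.3·(0.9854, -0.1702) = (35.79, 31.11). Then |UA| = |A − U| = 47.43.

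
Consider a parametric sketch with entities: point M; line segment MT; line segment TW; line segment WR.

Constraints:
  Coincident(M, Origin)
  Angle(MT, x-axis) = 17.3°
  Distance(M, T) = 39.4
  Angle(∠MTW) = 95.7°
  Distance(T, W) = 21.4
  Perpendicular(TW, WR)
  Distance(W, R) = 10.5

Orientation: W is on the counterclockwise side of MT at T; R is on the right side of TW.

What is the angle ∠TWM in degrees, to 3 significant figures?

57.2°

M is at the origin; MT runs at 17.3° with length 39.4, so T = 39.4·(cos 17.3°, sin 17.3°) = (37.6, 11.7). ∠MTW = 95.7°, so TW runs at 17.3° + (180° − 95.7°) = 102° from the x-axis; with |TW| = 21.4, W = T + 21.4·(cos 102°, sin 102°) = (33.3, 32.7). Then cos ∠TWM = WT·WM / (|WT||WM|), giving 57.2°.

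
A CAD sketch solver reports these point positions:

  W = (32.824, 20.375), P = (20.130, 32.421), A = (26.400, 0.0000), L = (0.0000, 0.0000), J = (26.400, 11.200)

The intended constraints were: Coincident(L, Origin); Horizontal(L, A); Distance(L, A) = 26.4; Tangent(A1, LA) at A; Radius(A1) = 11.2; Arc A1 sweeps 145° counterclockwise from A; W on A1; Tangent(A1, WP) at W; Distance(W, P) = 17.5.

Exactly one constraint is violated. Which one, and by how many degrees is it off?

Tangent(A1, WP) at W — off by 8.50°.

L = (0.00, 0.00) ✓; L.y = 0.00, A.y = 0.00 ✓; |LA| = 26.40 ✓; ∠(JA, AL) = 90.00° ✓; |JA| = 11.20 ✓; bearing(J→W) − bearing(J→A) = 145.0° ✓; |JW| = 11.20 ✓; ∠(JW, WP) = 98.50° ✗; |WP| = 17.50 ✓.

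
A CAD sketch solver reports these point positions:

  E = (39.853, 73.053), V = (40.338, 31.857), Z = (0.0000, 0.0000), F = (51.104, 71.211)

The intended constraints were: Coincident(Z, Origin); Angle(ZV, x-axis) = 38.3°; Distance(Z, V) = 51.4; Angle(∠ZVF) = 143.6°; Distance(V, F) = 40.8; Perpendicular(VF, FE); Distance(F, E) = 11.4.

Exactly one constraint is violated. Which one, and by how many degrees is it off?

Perpendicular(VF, FE) — off by 6.00°.

Z = (0.00, 0.00) ✓; ZV at 38.30° ✓; |ZV| = 51.40 ✓; ∠ZVF = 143.6° ✓; |VF| = 40.80 ✓; ∠(VF, FE) = 96.00° ✗; |FE| = 11.40 ✓.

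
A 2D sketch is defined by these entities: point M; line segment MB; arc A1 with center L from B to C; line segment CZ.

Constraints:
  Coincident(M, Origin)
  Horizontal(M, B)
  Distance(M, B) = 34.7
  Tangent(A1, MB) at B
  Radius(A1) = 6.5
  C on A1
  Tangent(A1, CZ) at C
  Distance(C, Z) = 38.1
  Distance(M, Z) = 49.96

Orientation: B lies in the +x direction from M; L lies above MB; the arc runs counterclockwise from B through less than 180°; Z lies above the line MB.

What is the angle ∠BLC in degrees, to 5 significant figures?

115.43°

Checks: M = (0.00, 0.00) ✓; |LC| = 6.500 ✓; ∠(LC, CZ) = 90.00° ✓; |CZ| = 38.10 ✓; |MZ| = 49.96 ✓.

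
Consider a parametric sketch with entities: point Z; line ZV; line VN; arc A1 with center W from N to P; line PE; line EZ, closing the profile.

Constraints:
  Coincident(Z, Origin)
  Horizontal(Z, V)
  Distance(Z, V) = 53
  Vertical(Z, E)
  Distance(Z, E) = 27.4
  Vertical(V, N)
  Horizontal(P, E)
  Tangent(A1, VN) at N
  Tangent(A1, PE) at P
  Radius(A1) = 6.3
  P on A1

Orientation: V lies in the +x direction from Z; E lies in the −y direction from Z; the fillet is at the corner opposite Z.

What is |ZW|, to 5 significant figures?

51.245

ZE is vertical with |ZE| = 27.4 and E on the −y side, so E = (0.0000, -27.400). The virtual corner opposite Z is at (53.000, -27.400). Tangency of A1 to VN means the radius WN is perpendicular to VN and tangency of A1 to PE means the radius WP is perpendicular to PE, with radius 6.3, so the center W sits 6.3 in from both sides at W = (46.700, -21.100). Then |ZW| = |W − Z| = 51.245.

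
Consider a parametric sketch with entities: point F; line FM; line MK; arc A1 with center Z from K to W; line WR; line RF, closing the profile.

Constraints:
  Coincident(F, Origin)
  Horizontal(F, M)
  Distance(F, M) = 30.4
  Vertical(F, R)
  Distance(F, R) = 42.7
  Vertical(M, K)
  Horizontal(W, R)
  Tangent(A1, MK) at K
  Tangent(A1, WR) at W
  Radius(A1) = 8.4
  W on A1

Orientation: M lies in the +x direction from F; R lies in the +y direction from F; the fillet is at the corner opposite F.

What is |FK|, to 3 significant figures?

45.8

F is at the origin; F and M share the same y with |FM| = 30.4 and M on the +x side, so M = (30.4, 0.00). FR is vertical with |FR| = 42.7 and R on the +y side, so R = (0.00, 42.7). The virtual corner opposite F is at (30.4, 42.7). The tangent condition forces ZK to be normal to MK and A1 meets WR tangentially, so ZW is at right angles to WR, with radius 8.4, so the center Z sits 8.4 in from both sides at Z = (22.0, 34.3). That places the tangent points at K = (30.4, 34.3) on MK and W = (22.0, 42.7) on WR. Then |FK| = |K − F| = 45.8.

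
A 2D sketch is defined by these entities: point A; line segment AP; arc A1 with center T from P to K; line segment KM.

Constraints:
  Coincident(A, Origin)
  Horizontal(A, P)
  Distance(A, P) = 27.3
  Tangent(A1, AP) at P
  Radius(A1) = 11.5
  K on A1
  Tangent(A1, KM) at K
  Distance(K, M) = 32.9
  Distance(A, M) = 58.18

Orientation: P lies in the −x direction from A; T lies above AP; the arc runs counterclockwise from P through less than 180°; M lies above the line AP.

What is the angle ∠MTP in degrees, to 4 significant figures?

164.1°

A is at the origin; A and P share the same y with |AP| = 27.3 and P on the −x side, so P = (-27.30, 0.000). Tangency of A1 to AP means the radius TP is perpendicular to AP, so T = P + (0, 11.5) = (-27.30, 11.50). Since TK ⟂ KM (tangency), |TM| = √(11.5² + 32.9²) = 34.85 regardless of where K sits on A1. So M lies on both circle(A, 58.18) and circle(T, 34.85); the above-AP intersection is M = (-36.86, 45.02). K is the foot of the tangent from M: K = (-17.90, 18.13).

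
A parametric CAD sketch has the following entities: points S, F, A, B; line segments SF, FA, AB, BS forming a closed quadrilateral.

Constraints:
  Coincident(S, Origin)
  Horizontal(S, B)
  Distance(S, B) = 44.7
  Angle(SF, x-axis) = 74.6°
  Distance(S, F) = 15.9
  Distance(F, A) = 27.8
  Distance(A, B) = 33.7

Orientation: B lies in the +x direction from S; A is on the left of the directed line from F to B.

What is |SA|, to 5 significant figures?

40.733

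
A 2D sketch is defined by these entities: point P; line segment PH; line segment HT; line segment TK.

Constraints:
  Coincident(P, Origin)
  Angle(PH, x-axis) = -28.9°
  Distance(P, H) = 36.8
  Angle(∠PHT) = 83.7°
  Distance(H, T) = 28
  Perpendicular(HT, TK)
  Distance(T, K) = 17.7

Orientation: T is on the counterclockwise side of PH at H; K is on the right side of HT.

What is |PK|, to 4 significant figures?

59.33

∠PHT = 83.7°, so HT runs at -28.9° + (180° − 83.7°) = 67.40° from the x-axis; with |HT| = 28.0, T = H + 28.0·(cos 67.40°, sin 67.40°) = (42.98, 8.065). HT is perpendicular to TK; with |TK| = 17.7 on the right of HT, K = T + 17.7·(0.9232, -0.3843) = (59.32, 1.263). Then |PK| = |K − P| = 59.33.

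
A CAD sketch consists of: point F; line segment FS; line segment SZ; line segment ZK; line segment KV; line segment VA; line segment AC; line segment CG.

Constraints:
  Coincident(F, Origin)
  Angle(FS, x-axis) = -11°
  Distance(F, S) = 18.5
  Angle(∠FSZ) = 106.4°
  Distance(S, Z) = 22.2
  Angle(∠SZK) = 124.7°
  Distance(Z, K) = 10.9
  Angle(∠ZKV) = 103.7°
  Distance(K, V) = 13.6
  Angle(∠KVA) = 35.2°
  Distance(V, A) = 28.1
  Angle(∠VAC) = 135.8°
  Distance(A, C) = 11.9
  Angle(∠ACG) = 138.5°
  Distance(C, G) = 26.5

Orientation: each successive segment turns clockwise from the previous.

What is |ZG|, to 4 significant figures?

39.13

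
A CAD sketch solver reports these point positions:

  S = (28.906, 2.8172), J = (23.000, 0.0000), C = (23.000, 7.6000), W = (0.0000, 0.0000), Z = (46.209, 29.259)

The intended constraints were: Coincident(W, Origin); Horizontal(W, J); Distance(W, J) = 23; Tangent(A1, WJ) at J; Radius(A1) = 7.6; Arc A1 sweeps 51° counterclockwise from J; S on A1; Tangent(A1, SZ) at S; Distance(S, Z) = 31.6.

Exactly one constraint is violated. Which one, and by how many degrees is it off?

Tangent(A1, SZ) at S — off by 5.80°.

W = (0.00, 0.00) ✓; W.y = 0.00, J.y = 0.00 ✓; |WJ| = 23.00 ✓; ∠(CJ, JW) = 90.00° ✓; |CJ| = 7.600 ✓; bearing(C→S) − bearing(C→J) = 51.00° ✓; |CS| = 7.600 ✓; ∠(CS, SZ) = 84.20° ✗; |SZ| = 31.60 ✓.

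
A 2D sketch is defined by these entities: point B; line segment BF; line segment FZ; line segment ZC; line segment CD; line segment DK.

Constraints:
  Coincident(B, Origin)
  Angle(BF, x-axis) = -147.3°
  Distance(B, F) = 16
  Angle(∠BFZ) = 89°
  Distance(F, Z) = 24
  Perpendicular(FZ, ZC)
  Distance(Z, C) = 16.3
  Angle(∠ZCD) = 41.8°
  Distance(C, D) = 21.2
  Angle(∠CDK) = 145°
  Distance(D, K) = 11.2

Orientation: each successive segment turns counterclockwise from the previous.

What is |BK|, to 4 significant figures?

27.88

∠ZCD = 41.8° gives CD at 171.9° from the x-axis; with |CD| = 21.2, D = (-7.576, -16.58). ∠CDK = 145.0° gives DK at -153.1° from the x-axis; with |DK| = 11.2, K = (-17.56, -21.65). Then |BK| = |K − B| = 27.88.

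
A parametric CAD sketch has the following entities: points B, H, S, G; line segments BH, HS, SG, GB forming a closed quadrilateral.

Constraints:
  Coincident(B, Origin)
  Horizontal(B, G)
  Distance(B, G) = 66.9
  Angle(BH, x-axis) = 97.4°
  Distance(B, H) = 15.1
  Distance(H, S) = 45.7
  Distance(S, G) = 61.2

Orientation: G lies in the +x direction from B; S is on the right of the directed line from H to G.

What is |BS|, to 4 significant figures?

31.03

Checks: |HS| = 45.70 ✓; |SG| = 61.20 ✓.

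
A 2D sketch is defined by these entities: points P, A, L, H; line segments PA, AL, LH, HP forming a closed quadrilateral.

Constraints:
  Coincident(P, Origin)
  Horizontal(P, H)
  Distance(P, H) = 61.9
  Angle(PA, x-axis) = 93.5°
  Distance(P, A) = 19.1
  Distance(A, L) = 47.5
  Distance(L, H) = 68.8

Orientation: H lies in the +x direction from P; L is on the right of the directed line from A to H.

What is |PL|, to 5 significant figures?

28.444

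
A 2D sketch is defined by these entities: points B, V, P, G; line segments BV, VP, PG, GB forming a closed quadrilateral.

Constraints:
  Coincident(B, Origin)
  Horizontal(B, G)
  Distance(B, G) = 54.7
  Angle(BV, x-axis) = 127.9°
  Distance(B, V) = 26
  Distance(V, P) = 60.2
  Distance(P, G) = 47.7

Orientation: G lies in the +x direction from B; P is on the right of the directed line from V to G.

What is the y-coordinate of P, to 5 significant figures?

-29.638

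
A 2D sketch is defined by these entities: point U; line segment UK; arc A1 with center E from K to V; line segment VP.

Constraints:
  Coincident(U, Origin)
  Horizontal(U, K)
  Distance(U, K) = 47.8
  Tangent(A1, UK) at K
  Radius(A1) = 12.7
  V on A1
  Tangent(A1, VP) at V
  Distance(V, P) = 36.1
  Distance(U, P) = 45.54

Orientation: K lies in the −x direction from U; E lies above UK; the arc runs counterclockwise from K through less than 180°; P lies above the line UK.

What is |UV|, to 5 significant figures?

36.999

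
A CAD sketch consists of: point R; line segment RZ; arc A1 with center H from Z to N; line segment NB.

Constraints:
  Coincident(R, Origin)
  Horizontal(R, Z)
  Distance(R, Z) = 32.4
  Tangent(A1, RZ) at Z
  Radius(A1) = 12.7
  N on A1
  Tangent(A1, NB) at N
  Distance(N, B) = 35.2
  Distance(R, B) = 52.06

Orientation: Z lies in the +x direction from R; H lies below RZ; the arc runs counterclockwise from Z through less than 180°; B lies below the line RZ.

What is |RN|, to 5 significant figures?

23.513

Checks: |HN| = 12.70 ✓; ∠(HN, NB) = 90.00° ✓; |NB| = 35.20 ✓; |RB| = 52.06 ✓.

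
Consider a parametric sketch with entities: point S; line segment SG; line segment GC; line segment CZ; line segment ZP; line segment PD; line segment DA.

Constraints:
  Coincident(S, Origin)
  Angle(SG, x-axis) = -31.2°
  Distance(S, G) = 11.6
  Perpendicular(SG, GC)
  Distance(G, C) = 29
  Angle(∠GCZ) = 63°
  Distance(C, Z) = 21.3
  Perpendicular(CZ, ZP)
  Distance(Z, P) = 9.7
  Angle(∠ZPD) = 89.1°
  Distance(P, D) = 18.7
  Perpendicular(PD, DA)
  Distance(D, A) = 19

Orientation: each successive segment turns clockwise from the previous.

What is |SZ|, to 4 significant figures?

20.69

S is at the origin; SG runs at -31.2° with length 11.6, so G = (9.922, -6.009). SG ⟂ GC, so GC runs at -121.2°; with |GC| = 29.0, C = (-5.101, -30.81). ∠GCZ = 63.0° gives CZ at 121.8° from the x-axis; with |CZ| = 21.3, Z = (-16.32, -12.71). Then |SZ| = |Z − S| = 20.69.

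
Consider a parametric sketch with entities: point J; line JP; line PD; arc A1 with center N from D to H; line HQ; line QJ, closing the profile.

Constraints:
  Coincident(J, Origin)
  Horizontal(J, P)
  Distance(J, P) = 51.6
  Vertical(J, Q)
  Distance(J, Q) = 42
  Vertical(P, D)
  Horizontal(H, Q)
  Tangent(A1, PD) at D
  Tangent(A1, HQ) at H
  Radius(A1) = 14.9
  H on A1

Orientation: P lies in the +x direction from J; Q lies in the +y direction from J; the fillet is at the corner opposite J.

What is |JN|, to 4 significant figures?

45.62

J is at the origin; J and P share the same y with |JP| = 51.6 and P on the +x side, so P = (51.60, 0.000). JQ is vertical with |JQ| = 42.0 and Q on the +y side, so Q = (0.000, 42.00). The virtual corner opposite J is at (51.60, 42.00). Since A1 is tangent to PD there, ND ⟂ PD and tangency of A1 to HQ means the radius NH is perpendicular to HQ, with radius 14.9, so the center N sits 14.9 in from both sides at N = (36.70, 27.10). Then |JN| = |N − J| = 45.62.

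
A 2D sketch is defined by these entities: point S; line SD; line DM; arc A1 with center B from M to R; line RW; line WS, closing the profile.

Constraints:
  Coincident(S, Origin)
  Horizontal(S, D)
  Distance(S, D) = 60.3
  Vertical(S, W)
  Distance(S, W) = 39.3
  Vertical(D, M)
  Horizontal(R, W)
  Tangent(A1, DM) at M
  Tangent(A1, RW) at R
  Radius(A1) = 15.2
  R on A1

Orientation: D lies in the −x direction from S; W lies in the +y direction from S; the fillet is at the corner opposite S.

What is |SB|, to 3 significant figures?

51.1

S is at the origin; S and D share the same y with |SD| = 60.3 and D on the −x side, so D = (-60.3, 0.00). SW is vertical with |SW| = 39.3 and W on the +y side, so W = (0.00, 39.3). The virtual corner opposite S is at (-60.3, 39.3). Since A1 is tangent to DM there, BM ⟂ DM and tangency of A1 to RW means the radius BR is perpendicular to RW, with radius 15.2, so the center B sits 15.2 in from both sides at B = (-45.1, 24.1). Then |SB| = |B − S| = 51.1.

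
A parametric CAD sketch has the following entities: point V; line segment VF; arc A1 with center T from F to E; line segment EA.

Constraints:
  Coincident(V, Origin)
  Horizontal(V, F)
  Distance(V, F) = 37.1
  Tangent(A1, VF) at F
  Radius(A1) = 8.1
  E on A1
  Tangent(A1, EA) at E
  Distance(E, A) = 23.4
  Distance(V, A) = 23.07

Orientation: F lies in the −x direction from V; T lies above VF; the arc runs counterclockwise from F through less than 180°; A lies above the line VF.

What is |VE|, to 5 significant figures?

31.680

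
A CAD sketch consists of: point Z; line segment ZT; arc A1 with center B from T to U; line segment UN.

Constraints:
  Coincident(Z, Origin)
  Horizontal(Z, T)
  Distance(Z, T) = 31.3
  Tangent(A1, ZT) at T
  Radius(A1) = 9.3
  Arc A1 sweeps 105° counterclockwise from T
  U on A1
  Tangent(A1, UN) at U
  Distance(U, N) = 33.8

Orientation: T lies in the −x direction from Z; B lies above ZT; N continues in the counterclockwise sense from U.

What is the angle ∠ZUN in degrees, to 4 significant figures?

132.7°

On A1, T sits at bearing -90° from B; a 105° counterclockwise sweep puts U at bearing 15°, so U = B + 9.3·(cos 15°, sin 15°) = (-22.32, 11.71). Since A1 is tangent to UN there, BU ⟂ UN, so UN runs along (−sin 15°, cos 15°); with |UN| = 33.8, N = (-31.06, 44.36). Then cos ∠ZUN = UZ·UN / (|UZ||UN|), giving 132.7°.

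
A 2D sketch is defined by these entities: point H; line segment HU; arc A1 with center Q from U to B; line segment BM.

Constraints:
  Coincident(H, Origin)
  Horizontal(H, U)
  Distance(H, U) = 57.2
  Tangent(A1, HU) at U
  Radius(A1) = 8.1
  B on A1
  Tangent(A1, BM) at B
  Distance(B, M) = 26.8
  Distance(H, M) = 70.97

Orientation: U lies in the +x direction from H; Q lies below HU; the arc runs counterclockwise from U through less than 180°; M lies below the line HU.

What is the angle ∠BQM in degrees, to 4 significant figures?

73.18°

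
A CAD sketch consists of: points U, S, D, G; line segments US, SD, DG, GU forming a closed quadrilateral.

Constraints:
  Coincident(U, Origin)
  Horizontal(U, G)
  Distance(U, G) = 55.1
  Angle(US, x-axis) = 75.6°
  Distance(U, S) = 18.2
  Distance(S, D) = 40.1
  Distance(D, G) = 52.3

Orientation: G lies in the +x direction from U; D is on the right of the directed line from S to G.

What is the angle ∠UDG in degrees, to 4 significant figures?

83.99°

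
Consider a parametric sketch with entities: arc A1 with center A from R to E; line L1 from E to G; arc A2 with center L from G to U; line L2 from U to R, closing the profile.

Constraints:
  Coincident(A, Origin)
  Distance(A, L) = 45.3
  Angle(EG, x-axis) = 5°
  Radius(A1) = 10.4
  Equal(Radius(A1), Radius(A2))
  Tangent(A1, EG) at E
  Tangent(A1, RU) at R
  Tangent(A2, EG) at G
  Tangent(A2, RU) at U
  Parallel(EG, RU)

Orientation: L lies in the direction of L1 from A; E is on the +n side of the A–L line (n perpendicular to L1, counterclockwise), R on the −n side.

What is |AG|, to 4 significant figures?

46.48

Tangency of A1 to both parallel lines with radius 10.4 puts E and R at A ± 10.4·n: E = (-0.9064, 10.36), R = (0.9064, -10.36). Equal radii place G and U the same way about L: G = L + 10.4·n = (44.22, 14.31), U = L − 10.4·n = (46.03, -6.412). Then |AG| = |G − A| = 46.48.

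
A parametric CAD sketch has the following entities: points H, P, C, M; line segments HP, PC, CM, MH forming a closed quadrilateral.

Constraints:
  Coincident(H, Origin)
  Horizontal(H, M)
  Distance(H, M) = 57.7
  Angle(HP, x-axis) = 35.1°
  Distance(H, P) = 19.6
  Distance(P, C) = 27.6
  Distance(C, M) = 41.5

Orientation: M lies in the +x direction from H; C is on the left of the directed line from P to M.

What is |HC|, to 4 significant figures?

46.67

Checks: H = (0.00, 0.00) ✓; |PC| = 27.60 ✓; |CM| = 41.50 ✓.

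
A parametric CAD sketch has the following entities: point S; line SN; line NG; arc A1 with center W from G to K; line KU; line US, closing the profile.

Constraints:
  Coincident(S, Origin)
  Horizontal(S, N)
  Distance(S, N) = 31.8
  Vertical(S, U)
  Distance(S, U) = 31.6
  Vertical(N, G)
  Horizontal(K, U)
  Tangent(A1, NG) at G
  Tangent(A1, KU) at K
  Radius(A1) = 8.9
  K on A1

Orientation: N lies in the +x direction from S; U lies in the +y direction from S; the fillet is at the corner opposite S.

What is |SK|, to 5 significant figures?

39.025

S is at the origin; S and N share the same y with |SN| = 31.8 and N on the +x side, so N = (31.800, 0.0000). S and U share the same x with |SU| = 31.6 and U on the +y side, so U = (0.0000, 31.600). The virtual corner opposite S is at (31.800, 31.600). The tangent condition forces WG to be normal to NG and since A1 is tangent to KU there, WK ⟂ KU, with radius 8.9, so the center W sits 8.9 in from both sides at W = (22.900, 22.700). That places the tangent points at G = (31.800, 22.700) on NG and K = (22.900, 31.600) on KU. Then |SK| = |K − S| = 39.025.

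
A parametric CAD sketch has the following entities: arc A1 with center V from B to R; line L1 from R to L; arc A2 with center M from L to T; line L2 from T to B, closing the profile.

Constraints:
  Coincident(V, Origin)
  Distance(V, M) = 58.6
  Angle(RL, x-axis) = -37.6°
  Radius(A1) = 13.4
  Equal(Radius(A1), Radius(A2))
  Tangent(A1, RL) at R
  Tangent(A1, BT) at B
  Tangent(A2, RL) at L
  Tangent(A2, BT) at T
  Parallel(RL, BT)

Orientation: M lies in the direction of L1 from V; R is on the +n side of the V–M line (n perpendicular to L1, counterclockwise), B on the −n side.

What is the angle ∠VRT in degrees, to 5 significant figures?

65.424°

Tangency of A1 to both parallel lines with radius 13.4 puts R and B at V ± 13.4·n: R = (8.1759, 10.617), B = (-8.1759, -10.617). Equal radii place L and T the same way about M: L = M + 13.4·n = (54.604, -25.138), T = M − 13.4·n = (38.252, -46.371). Then cos ∠VRT = RV·RT / (|RV||RT|), giving 65.424°.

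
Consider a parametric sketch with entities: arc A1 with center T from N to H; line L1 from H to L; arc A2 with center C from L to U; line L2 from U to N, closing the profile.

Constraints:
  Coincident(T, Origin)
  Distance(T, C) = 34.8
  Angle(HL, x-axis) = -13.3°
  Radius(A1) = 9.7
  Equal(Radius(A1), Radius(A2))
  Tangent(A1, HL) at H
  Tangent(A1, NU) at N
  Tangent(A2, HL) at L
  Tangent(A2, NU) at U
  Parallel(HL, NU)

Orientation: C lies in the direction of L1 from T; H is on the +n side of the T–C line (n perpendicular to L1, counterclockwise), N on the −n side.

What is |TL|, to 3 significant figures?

36.1

The slot axis is L1's direction at -13.3°, so u = (cos -13.3°, sin -13.3°) = (0.973, -0.230) and n = (−sin -13.3°, cos -13.3°) = (0.230, 0.973). T is at the origin and C lies 34.8 along u from T, so C = 34.8·u = (33.9, -8.01). Tangency of A1 to both parallel lines with radius 9.7 puts H and N at T ± 9.7·n: H = (2.23, 9.44), N = (-2.23, -9.44). Equal radii place L and U the same way about C: L = C + 9.7·n = (36.1, 1.43), U = C − 9.7·n = (31.6, -17.4). Then |TL| = |L − T| = 36.1.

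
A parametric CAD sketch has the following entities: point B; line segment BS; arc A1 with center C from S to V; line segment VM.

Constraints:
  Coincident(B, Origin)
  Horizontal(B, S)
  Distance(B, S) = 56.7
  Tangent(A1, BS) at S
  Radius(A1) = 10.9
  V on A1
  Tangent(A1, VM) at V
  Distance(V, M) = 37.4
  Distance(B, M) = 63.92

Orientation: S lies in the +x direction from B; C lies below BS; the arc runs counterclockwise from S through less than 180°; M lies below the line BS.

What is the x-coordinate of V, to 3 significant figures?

45.8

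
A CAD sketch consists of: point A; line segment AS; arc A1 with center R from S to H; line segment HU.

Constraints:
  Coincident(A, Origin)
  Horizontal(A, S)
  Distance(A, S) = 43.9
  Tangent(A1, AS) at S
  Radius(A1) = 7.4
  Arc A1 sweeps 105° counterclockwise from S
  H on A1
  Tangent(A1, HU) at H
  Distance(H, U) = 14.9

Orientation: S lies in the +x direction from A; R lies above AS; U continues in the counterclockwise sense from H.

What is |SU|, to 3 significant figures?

23.9

A is at the origin; A and S share the same y with |AS| = 43.9 and S on the +x side, so S = (43.9, 0.00). The tangent condition forces RS to be normal to AS, so R = S + (0, 7.4) = (43.9, 7.40). On A1, S sits at bearing -90° from R; a 105° counterclockwise sweep puts H at bearing 15°, so H = R + 7.4·(cos 15°, sin 15°) = (51.0, 9.32). Since A1 is tangent to HU there, RH ⟂ HU, so HU runs along (−sin 15°, cos 15°); with |HU| = 14.9, U = (47.2, 23.7). Then |SU| = |U − S| = 23.9.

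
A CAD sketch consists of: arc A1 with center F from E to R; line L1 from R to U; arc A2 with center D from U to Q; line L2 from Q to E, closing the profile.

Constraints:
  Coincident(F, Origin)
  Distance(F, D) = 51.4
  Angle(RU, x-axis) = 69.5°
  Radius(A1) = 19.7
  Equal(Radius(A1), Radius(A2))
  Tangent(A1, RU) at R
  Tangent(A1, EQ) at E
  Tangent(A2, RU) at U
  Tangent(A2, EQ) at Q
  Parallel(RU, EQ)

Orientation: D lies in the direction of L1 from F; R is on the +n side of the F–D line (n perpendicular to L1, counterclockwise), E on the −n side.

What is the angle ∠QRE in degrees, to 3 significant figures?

52.5°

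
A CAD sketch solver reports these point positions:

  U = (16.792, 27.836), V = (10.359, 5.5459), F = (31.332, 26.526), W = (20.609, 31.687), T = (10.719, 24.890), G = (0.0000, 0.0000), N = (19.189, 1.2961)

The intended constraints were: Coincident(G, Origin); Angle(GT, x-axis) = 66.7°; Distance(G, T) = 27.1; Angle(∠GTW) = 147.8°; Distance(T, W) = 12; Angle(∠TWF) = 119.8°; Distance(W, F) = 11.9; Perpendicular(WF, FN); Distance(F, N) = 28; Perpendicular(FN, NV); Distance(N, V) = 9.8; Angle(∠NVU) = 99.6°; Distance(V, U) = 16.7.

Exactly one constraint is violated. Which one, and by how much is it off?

Distance(V, U) = 16.7 — off by 6.50.

G = (0.00, 0.00) ✓; GT at 66.70° ✓; |GT| = 27.10 ✓; ∠GTW = 147.8° ✓; |TW| = 12.00 ✓; ∠TWF = 119.8° ✓; |WF| = 11.90 ✓; ∠(WF, FN) = 90.00° ✓; |FN| = 28.00 ✓; ∠(FN, NV) = 90.00° ✓; |NV| = 9.799 ✓; ∠NVU = 99.60° ✓; |VU| = 23.20 ✗.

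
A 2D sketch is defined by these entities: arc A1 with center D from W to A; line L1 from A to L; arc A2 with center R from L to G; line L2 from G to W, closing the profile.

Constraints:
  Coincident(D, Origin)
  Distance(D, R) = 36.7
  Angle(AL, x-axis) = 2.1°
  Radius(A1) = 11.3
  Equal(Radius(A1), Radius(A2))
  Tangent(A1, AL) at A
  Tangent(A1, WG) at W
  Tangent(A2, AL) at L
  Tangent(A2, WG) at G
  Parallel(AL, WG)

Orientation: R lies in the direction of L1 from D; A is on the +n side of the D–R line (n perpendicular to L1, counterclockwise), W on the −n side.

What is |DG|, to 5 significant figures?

38.400

The slot axis is L1's direction at 2.1°, so u = (cos 2.1°, sin 2.1°) = (0.99933, 0.036644) and n = (−sin 2.1°, cos 2.1°) = (-0.036644, 0.99933). D is at the origin and R lies 36.7 along u from D, so R = 36.7·u = (36.675, 1.3448). Tangency of A1 to both parallel lines with radius 11.3 puts A and W at D ± 11.3·n: A = (-0.41407, 11.292), W = (0.41407, -11.292). Equal radii place L and G the same way about R: L = R + 11.3·n = (36.261, 12.637), G = R − 11.3·n = (37.089, -9.9476). Then |DG| = |G − D| = 38.400.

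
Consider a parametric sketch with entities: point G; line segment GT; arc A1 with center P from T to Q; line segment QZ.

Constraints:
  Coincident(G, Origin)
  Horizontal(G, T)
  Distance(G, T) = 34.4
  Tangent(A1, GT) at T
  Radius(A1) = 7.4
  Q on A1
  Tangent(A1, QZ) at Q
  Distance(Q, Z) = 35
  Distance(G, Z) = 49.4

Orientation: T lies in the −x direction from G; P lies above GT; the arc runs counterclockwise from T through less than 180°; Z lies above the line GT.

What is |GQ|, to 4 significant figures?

27.93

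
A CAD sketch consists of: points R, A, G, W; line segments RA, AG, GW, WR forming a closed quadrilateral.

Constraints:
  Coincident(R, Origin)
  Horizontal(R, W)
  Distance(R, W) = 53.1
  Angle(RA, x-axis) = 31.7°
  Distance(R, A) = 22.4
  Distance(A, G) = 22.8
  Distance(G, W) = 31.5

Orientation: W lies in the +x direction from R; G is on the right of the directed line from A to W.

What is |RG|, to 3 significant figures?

25.7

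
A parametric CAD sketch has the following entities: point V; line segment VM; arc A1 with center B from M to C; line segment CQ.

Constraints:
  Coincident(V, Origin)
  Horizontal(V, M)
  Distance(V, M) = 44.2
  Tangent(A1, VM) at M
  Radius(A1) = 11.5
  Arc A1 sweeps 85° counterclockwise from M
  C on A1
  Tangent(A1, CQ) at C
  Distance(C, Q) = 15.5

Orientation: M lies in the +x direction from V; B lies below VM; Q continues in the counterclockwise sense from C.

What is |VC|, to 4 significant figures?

34.39

V is at the origin; V and M share the same y with |VM| = 44.2 and M on the +x side, so M = (44.20, 0.000). A1 meets VM tangentially, so BM is at right angles to VM, so B = M + (0, -11.5) = (44.20, -11.50). On A1, M sits at bearing 90° from B; an 85° counterclockwise sweep puts C at bearing 175°, so C = B + 11.5·(cos 175°, sin 175°) = (32.74, -10.50). Then |VC| = |C − V| = 34.39.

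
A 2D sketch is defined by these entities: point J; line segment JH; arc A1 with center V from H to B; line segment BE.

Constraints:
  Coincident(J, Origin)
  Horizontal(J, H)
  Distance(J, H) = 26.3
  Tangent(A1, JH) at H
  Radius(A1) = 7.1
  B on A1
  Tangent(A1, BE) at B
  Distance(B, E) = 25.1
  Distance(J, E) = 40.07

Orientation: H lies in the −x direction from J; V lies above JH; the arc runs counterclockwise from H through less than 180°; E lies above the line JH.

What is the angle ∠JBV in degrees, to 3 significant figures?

149°

Checks: |VB| = 7.100 ✓; ∠(VB, BE) = 90.00° ✓; |BE| = 25.10 ✓; |JE| = 40.07 ✓.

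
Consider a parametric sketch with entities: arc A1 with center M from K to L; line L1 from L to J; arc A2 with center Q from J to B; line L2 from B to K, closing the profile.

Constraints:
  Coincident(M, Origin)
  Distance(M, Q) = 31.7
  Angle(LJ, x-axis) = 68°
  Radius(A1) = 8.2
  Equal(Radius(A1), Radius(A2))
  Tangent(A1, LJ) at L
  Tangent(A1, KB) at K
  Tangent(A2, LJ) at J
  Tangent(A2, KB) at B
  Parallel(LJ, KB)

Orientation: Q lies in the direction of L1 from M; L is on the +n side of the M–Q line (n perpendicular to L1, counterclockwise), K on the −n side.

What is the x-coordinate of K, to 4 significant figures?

7.603

The slot axis is L1's direction at 68.0°, so u = (cos 68.0°, sin 68.0°) = (0.3746, 0.9272) and n = (−sin 68.0°, cos 68.0°) = (-0.9272, 0.3746). M is at the origin and Q lies 31.7 along u from M, so Q = 31.7·u = (11.88, 29.39). Tangency of A1 to both parallel lines with radius 8.2 puts L and K at M ± 8.2·n: L = (-7.603, 3.072), K = (7.603, -3.072). So K.x = 7.603.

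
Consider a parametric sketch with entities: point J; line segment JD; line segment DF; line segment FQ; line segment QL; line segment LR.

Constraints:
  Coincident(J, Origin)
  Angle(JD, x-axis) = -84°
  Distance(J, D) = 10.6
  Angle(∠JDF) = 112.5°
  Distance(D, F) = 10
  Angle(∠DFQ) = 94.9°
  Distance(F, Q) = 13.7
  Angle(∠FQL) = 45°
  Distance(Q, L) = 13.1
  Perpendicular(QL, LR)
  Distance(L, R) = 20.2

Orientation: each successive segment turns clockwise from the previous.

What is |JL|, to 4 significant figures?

6.935

J is at the origin; JD runs at -84.0° with length 10.6, so D = (1.108, -10.54). ∠JDF = 112.5° gives DF at -151.5° from the x-axis; with |DF| = 10.0, F = (-7.680, -15.31). ∠DFQ = 94.9° gives FQ at 123.4° from the x-axis; with |FQ| = 13.7, Q = (-15.22, -3.876). ∠FQL = 45.0° gives QL at -11.60° from the x-axis; with |QL| = 13.1, L = (-2.389, -6.510). Then |JL| = |L − J| = 6.935.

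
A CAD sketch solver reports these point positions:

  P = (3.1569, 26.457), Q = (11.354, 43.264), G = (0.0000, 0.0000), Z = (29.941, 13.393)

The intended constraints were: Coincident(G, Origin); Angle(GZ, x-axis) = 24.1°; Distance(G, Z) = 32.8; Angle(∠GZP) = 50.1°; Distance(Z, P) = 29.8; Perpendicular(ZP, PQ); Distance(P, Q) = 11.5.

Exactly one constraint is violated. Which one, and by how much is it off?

Distance(P, Q) = 11.5 — off by 7.20.

G = (0.00, 0.00) ✓; GZ at 24.10° ✓; |GZ| = 32.80 ✓; ∠GZP = 50.10° ✓; |ZP| = 29.80 ✓; ∠(ZP, PQ) = 90.00° ✓; |PQ| = 18.70 ✗.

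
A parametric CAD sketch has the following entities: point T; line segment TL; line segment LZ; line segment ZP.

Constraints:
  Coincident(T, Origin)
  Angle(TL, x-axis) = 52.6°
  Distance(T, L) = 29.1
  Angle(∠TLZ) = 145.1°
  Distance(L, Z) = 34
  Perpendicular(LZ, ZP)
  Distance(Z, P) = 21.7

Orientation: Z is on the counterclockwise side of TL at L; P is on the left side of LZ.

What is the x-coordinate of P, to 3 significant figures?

-2.52

T is at the origin; TL runs at 52.6° with length 29.1, so L = 29.1·(cos 52.6°, sin 52.6°) = (17.7, 23.1). ∠TLZ = 145.1°, so LZ runs at 52.6° + (180° − 145.1°) = 87.5° from the x-axis; with |LZ| = 34.0, Z = L + 34.0·(cos 87.5°, sin 87.5°) = (19.2, 57.1). The perpendicularity gives ZP at right angles to LZ; with |ZP| = 21.7 on the left of LZ, P = Z + 21.7·(-0.999, 0.0436) = (-2.52, 58.0). So P.x = -2.52.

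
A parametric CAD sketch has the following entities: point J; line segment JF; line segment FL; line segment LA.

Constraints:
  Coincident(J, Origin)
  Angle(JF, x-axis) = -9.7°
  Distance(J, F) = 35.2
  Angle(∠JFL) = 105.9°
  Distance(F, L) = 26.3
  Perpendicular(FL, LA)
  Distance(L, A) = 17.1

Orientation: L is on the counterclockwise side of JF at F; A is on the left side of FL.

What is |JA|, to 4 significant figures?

39.66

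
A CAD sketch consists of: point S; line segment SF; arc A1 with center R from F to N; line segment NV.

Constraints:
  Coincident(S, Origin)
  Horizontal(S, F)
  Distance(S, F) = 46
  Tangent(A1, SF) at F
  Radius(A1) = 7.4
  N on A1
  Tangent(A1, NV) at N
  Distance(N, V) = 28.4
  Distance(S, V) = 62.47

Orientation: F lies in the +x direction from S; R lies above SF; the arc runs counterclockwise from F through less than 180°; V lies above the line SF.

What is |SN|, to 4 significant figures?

53.98

S is at the origin; S and F share the same y with |SF| = 46.0 and F on the +x side, so F = (46.00, 0.000). Tangency of A1 to SF means the radius RF is perpendicular to SF, so R = F + (0, 7.4) = (46.00, 7.400). Since RN ⟂ NV (tangency), |RV| = √(7.4² + 28.4²) = 29.35 regardless of where N sits on A1. So V lies on both circle(S, 62.47) and circle(R, 29.35); the above-SF intersection is V = (50.80, 36.35). N is the foot of the tangent from V: N = (53.37, 8.069).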